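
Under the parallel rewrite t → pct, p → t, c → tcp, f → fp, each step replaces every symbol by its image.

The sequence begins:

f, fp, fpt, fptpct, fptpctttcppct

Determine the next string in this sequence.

Applying the rule to each of the 13 symbols of fptpctttcppct gives the pieces fp t pct t tcp pct pct pct tcp t t tcp pct, which concatenate to the answer.

fptpctttcppctpctpcttcptttcppct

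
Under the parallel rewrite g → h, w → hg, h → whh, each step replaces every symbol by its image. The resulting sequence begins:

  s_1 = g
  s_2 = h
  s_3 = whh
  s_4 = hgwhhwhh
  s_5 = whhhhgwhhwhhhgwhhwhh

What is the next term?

hgwhhwhhwhhwhhhhgwhhwhhhgwhhwhhwhhhhgwhhwhhhgwhhwhh

φ(whhhhgwhhwhhhgwhhwhh) expands symbol-by-symbol to hg whh whh whh whh h hg whh whh hg whh whh whh h hg whh whh hg whh whh; joining the 20 pieces gives the next term.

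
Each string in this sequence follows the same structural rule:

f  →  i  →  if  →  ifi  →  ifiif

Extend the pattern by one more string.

ifiififi

This is a Fibonacci-style word recurrence s(k) = s(k−1)·s(k−2): e.g. i·f = if.
The next term joins ifiif and ifi.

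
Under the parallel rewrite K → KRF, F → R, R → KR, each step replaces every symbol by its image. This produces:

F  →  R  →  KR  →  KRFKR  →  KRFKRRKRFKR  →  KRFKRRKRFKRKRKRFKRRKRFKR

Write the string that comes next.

Replace each of the 24 characters of KRFKRRKRFKRKRKRFKRRKRFKR in place — KRF KR R KRF KR KR KRF KR R KRF KR KRF KR KRF KR R KRF KR KR KRF KR R KRF KR — and concatenate.

KRFKRRKRFKRKRKRFKRRKRFKRKRFKRKRFKRRKRFKRKRKRFKRRKRFKR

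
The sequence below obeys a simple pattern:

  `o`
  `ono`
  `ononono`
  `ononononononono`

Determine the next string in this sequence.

s(k+1) = s(k)·n·s(k) — each term doubles the last with 'n' between the halves.
Doubling ononononononono with 'n' between the halves:

ononononononononononononononono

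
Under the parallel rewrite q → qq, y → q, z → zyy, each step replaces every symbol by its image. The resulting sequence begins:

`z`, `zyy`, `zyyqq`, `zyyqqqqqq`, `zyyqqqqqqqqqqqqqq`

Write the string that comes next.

zyyqqqqqqqqqqqqqqqqqqqqqqqqqqqqqq

Replace each of the 17 characters of zyyqqqqqqqqqqqqqq in place — zyy q q qq qq qq qq qq qq qq qq qq qq qq qq qq qq — and concatenate.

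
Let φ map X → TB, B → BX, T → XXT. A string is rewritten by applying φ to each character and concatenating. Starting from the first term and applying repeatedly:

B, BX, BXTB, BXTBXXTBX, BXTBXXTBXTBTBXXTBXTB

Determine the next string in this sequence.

BXTBXXTBXTBTBXXTBXTBXXTBXXXTBXTBTBXXTBXTBXXTBX

Applying the rule to each of the 20 symbols of BXTBXXTBXTBTBXXTBXTB gives the pieces BX TB XXT BX TB TB XXT BX TB XXT BX XXT BX TB TB XXT BX TB XXT BX, which concatenate to the answer.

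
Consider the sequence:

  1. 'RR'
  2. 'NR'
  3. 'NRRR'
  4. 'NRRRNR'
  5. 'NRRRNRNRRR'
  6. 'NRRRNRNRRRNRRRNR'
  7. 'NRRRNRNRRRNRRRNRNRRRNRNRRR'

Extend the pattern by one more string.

This is a Fibonacci-style word recurrence s(k) = s(k−1)·s(k−2): e.g. NR·RR = NRRR.
Continuing: NRRRNRNRRRNRRRNRNRRRNRNRRR · NRRRNRNRRRNRRRNR gives term 8.

NRRRNRNRRRNRRRNRNRRRNRNRRRNRRRNRNRRRNRRRNR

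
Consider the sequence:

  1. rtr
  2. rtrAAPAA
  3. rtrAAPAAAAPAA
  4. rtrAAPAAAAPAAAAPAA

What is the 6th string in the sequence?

rtrAAPAAAAPAAAAPAAAAPAAAAPAA

Each term is the previous one with AAPAA appended.
From rtrAAPAAAAPAAAAPAA, 2 further steps: rtrAAPAAAAPAAAAPAA → rtrAAPAAAAPAAAAPAAAAPAA → (answer).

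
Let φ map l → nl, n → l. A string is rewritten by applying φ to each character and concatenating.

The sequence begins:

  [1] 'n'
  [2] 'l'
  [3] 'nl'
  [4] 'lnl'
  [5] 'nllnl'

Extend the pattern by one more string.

Rewriting each symbol of nllnl: n→l, l→nl, l→nl, n→l, l→nl, which concatenates to l nl nl l nl.

lnlnllnl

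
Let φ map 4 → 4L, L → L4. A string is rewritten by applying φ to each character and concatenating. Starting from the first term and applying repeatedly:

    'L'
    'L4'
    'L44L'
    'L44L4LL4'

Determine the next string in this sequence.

Rewriting each symbol of L44L4LL4: L→L4, 4→4L, 4→4L, L→L4, 4→4L, L→L4, L→L4, 4→4L, which concatenates to L4 4L 4L L4 4L L4 L4 4L.

L44L4LL44LL4L44L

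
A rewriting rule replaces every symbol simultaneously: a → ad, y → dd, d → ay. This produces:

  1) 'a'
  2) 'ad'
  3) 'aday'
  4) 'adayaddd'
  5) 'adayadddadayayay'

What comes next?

adayadddadayayayadayadddadddaddd

Replace each of the 16 characters of adayadddadayayay in place — ad ay ad dd ad ay ay ay ad ay ad dd ad dd ad dd — and concatenate.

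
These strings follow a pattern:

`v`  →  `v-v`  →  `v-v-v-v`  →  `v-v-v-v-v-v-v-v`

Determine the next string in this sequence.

Every step duplicates the string with '-' between the halves.
So the next term is two copies of v-v-v-v-v-v-v-v with '-' between the halves.

v-v-v-v-v-v-v-v-v-v-v-v-v-v-v-v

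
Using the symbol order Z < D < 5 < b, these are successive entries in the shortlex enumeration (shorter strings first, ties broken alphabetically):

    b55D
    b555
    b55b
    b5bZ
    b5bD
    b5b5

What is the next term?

Treat b5b5 as a base-4 numeral over the given alphabet and add one, carrying through any trailing b's.

b5bb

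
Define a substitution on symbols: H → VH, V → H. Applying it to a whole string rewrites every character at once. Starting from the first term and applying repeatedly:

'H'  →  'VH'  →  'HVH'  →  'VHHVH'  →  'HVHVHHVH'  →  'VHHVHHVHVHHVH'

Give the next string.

HVHVHHVHVHHVHHVHVHHVH

Replace each of the 13 characters of VHHVHHVHVHHVH in place — H VH VH H VH VH H VH H VH VH H VH — and concatenate.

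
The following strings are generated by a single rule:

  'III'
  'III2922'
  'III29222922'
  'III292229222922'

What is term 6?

III29222922292229222922

Each term is the previous one with 2922 appended.
From III292229222922, 2 further steps: III292229222922 → III2922292229222922 → (answer).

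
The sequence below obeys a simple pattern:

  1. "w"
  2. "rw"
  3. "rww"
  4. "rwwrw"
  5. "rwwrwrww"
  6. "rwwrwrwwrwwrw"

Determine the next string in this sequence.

rwwrwrwwrwwrwrwwrwrww

From term 3 onward, concatenate the last term with the second-to-last: rw·w = rww, rww·rw = rwwrw, …
Continuing: rwwrwrwwrwwrw · rwwrwrww gives term 7.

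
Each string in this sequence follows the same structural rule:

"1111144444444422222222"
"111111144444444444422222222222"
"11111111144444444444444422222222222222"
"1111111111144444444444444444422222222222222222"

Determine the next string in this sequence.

111111111111144444444444444444444422222222222222222222

Each string has the form 1^{2n-1} 4^{3n} 2^{3n-1}, where the shown terms are n = 3, 4, 5, 6.
Setting n = 7 gives 13, 21, 20 characters in each block.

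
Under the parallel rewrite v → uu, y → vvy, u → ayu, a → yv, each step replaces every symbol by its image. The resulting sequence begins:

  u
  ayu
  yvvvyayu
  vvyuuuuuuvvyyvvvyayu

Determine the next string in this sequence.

Applying the rule to each of the 20 symbols of vvyuuuuuuvvyyvvvyayu gives the pieces uu uu vvy ayu ayu ayu ayu ayu ayu uu uu vvy vvy uu uu uu vvy yv vvy ayu, which concatenate to the answer.

uuuuvvyayuayuayuayuayuayuuuuuvvyvvyuuuuuuvvyyvvvyayu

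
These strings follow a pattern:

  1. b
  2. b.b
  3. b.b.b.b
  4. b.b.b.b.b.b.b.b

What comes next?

s(k+1) = s(k)·.·s(k) — each term doubles the last with '.' between the halves.
Doubling b.b.b.b.b.b.b.b with '.' between the halves:

b.b.b.b.b.b.b.b.b.b.b.b.b.b.b.b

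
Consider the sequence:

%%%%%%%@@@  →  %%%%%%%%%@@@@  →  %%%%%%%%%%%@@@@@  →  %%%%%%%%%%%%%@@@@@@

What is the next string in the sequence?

Reading off run lengths: % runs 7, 9, 11, 13; @ runs 3, 4, 5, 6 — each is linear in n, where the shown terms are n = 3, 4, 5, 6.
At n = 7 the blocks have lengths 15, 7.

%%%%%%%%%%%%%%%@@@@@@@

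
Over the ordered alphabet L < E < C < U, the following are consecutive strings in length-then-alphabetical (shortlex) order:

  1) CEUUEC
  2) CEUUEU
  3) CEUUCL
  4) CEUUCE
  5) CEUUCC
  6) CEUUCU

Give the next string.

Treat CEUUCU as a base-4 numeral over the given alphabet and add one, carrying through any trailing U's.

CEUUUL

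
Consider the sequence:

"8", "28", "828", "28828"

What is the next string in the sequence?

82828828

From term 3 onward, concatenate the second-to-last term with the last: 8·28 = 828, 28·828 = 28828, …
Continuing: 828 · 28828 gives term 5.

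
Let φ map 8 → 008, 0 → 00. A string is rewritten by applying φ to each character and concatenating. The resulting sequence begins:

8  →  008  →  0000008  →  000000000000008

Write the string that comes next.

Replace each of the 15 characters of 000000000000008 in place — 00 00 00 00 00 00 00 00 00 00 00 00 00 00 008 — and concatenate.

0000000000000000000000000000008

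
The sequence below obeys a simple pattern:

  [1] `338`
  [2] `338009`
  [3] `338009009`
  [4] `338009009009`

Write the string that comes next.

338009009009009

The strings grow by a fixed suffix 009 each time.
So the next term is 338009009009·009.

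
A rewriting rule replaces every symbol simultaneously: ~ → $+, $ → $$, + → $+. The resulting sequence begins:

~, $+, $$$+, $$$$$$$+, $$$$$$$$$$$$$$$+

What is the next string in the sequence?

$$$$$$$$$$$$$$$$$$$$$$$$$$$$$$$+

Replace each of the 16 characters of $$$$$$$$$$$$$$$+ in place — $$ $$ $$ $$ $$ $$ $$ $$ $$ $$ $$ $$ $$ $$ $$ $+ — and concatenate.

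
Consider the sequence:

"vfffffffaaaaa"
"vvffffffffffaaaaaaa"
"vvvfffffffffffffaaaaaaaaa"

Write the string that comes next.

Reading off run lengths: v runs 1, 2, 3; f runs 7, 10, 13; a runs 5, 7, 9 — each is linear in n, where the shown terms are n = 2, 3, 4.
Setting n = 5 gives 4, 16, 11 characters in each block.

vvvvffffffffffffffffaaaaaaaaaaa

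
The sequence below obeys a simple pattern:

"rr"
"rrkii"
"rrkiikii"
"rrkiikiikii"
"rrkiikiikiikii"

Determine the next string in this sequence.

rrkiikiikiikiikii

Every step adds kii to the end: s(k+1) = s(k)·kii.
So the next term is rrkiikiikiikii·kii.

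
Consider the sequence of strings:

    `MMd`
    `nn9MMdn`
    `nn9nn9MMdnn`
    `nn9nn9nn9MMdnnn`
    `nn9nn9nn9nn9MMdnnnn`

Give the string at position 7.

nn9nn9nn9nn9nn9nn9MMdnnnnnn

Every step adds nn9 to the front and n to the end of the previous string.
From nn9nn9nn9nn9MMdnnnn, 2 further steps: nn9nn9nn9nn9MMdnnnn → nn9nn9nn9nn9nn9MMdnnnnn → (answer).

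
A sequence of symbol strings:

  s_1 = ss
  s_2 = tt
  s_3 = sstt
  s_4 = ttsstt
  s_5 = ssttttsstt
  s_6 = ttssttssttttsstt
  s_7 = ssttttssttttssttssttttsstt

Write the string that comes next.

ttssttssttttssttssttttssttttssttssttttsstt

From term 3 onward, concatenate the second-to-last term with the last: ss·tt = sstt, tt·sstt = ttsstt, …
Continuing: ttssttssttttsstt · ssttttssttttssttssttttsstt gives term 8.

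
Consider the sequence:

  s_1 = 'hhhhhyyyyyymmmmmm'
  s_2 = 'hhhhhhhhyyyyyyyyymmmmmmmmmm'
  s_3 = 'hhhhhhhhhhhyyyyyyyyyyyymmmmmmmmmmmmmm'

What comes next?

hhhhhhhhhhhhhhyyyyyyyyyyyyyyymmmmmmmmmmmmmmmmmm

Reading off run lengths: h runs 5, 8, 11; y runs 6, 9, 12; m runs 6, 10, 14 — each is linear in n, where the shown terms are n = 2, 3, 4.
At n = 5 the blocks have lengths 14, 15, 18.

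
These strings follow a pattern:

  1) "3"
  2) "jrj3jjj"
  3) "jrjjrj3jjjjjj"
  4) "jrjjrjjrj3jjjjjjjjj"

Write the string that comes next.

Each term wraps the previous one in jrj on the left and jjj on the right.
Applying this once more to jrjjrjjrj3jjjjjjjjj:

jrjjrjjrjjrj3jjjjjjjjjjjj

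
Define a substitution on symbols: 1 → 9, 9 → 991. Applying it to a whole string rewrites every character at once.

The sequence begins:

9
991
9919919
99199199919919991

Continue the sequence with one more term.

Rewriting the 17 symbols of 99199199919919991 one by one yields 991 991 9 991 991 9 991 991 991 9 991 991 9 991 991 991 9; concatenated:

99199199919919991991991999199199919919919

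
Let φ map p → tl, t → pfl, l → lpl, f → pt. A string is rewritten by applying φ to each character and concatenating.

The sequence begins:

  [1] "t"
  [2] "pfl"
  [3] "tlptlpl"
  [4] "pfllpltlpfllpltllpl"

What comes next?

Applying the rule to each of the 19 symbols of pfllpltlpfllpltllpl gives the pieces tl pt lpl lpl tl lpl pfl lpl tl pt lpl lpl tl lpl pfl lpl lpl tl lpl, which concatenate to the answer.

tlptlpllpltllplpfllpltlptlpllpltllplpfllpllpltllpl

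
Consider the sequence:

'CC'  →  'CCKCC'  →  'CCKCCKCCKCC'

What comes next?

CCKCCKCCKCCKCCKCCKCCKCC

Every step duplicates the string with 'K' between the halves.
So the next term is two copies of CCKCCKCCKCC with 'K' between the halves.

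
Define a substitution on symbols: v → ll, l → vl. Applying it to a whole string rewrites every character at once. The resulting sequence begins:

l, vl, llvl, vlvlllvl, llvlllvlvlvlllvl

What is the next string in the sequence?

vlvlllvlvlvlllvlllvlllvlvlvlllvl

φ(llvlllvlvlvlllvl) expands symbol-by-symbol to vl vl ll vl vl vl ll vl ll vl ll vl vl vl ll vl; joining the 16 pieces gives the next term.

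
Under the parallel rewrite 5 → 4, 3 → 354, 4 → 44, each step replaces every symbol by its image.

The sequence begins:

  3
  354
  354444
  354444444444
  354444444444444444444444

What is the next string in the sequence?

354444444444444444444444444444444444444444444444

Applying the rule to each of the 24 symbols of 354444444444444444444444 gives the pieces 354 4 44 44 44 44 44 44 44 44 44 44 44 44 44 44 44 44 44 44 44 44 44 44, which concatenate to the answer.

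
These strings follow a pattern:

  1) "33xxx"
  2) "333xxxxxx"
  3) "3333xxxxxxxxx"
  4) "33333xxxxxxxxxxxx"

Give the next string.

333333xxxxxxxxxxxxxxx

Reading off run lengths: 3 runs 2, 3, 4, 5; x runs 3, 6, 9, 12 — each is linear in n (n = 1, 2, …).
At n = 5 the blocks have lengths 6, 15.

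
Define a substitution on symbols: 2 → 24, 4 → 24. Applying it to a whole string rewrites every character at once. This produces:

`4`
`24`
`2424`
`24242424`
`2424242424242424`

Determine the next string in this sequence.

24242424242424242424242424242424

φ(2424242424242424) expands symbol-by-symbol to 24 24 24 24 24 24 24 24 24 24 24 24 24 24 24 24; joining the 16 pieces gives the next term.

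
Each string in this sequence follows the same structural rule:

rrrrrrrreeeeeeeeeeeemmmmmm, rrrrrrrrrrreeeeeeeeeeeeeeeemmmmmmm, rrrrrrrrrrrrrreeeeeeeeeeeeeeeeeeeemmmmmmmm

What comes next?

Reading off run lengths: r runs 8, 11, 14; e runs 12, 16, 20; m runs 6, 7, 8 — each is linear in n, where the shown terms are n = 3, 4, 5.
For the next term, n = 6, so the run lengths are 17, 24, 9.

rrrrrrrrrrrrrrrrreeeeeeeeeeeeeeeeeeeeeeeemmmmmmmmm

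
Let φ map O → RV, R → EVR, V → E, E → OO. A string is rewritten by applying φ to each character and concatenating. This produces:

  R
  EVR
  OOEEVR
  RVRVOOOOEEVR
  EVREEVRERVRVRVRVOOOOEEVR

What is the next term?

OOEEVROOOOEEVROOEVREEVREEVREEVRERVRVRVRVOOOOEEVR

Applying the rule to each of the 24 symbols of EVREEVRERVRVRVRVOOOOEEVR gives the pieces OO E EVR OO OO E EVR OO EVR E EVR E EVR E EVR E RV RV RV RV OO OO E EVR, which concatenate to the answer.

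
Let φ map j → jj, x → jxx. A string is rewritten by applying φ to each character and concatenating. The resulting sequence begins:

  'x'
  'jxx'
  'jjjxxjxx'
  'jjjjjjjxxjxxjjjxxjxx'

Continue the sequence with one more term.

Replace each of the 20 characters of jjjjjjjxxjxxjjjxxjxx in place — jj jj jj jj jj jj jj jxx jxx jj jxx jxx jj jj jj jxx jxx jj jxx jxx — and concatenate.

jjjjjjjjjjjjjjjxxjxxjjjxxjxxjjjjjjjxxjxxjjjxxjxx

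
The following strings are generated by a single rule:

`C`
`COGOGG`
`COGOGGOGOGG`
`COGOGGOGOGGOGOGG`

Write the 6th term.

COGOGGOGOGGOGOGGOGOGGOGOGG

The strings grow by a fixed suffix OGOGG each time.
From COGOGGOGOGGOGOGG, 2 further steps: COGOGGOGOGGOGOGG → COGOGGOGOGGOGOGGOGOGG → (answer).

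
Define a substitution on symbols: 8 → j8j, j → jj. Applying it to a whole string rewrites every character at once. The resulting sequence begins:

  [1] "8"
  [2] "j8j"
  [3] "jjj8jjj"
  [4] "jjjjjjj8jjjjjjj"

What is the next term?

jjjjjjjjjjjjjjj8jjjjjjjjjjjjjjj

φ(jjjjjjj8jjjjjjj) expands symbol-by-symbol to jj jj jj jj jj jj jj j8j jj jj jj jj jj jj jj; joining the 15 pieces gives the next term.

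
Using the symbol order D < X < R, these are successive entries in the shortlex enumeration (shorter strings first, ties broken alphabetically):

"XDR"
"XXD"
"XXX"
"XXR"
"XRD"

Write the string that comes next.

The successor of XRD increments the rightmost position that isn't already R and resets every position after it to D.

XRX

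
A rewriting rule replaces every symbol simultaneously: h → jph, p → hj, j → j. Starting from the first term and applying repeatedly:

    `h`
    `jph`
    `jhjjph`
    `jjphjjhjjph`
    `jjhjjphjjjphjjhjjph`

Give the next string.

jjjphjjhjjphjjjhjjphjjjphjjhjjph

φ(jjhjjphjjjphjjhjjph) expands symbol-by-symbol to j j jph j j hj jph j j j hj jph j j jph j j hj jph; joining the 19 pieces gives the next term.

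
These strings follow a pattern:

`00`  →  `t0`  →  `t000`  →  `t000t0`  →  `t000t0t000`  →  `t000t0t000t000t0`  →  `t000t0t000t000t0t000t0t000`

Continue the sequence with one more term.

Each term (from the third on) is the previous term followed by the one before it: term 3 = t0·00 = t000.
Continuing: t000t0t000t000t0t000t0t000 · t000t0t000t000t0 gives term 8.

t000t0t000t000t0t000t0t000t000t0t000t000t0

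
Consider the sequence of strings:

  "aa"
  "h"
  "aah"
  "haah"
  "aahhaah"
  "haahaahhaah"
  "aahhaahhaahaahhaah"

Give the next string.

Each term (from the third on) is the two preceding terms concatenated in order: term 3 = aa·h = aah.
So term 8 is haahaahhaah·aahhaahhaahaahhaah.

haahaahhaahaahhaahhaahaahhaah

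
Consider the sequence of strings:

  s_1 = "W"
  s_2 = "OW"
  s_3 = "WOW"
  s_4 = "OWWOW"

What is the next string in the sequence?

From term 3 onward, concatenate the second-to-last term with the last: W·OW = WOW, OW·WOW = OWWOW, …
Continuing: WOW · OWWOW gives term 5.

WOWOWWOW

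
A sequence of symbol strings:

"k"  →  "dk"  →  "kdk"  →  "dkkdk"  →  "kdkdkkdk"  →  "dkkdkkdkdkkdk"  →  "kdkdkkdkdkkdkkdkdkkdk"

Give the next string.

dkkdkkdkdkkdkkdkdkkdkdkkdkkdkdkkdk

From term 3 onward, concatenate the second-to-last term with the last: k·dk = kdk, dk·kdk = dkkdk, …
The next term joins dkkdkkdkdkkdk and kdkdkkdkdkkdkkdkdkkdk.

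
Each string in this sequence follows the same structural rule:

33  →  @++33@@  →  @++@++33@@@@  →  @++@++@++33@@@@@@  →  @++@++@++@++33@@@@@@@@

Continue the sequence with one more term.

s(k+1) = @++·s(k)·@@, so each term gains @++ as a prefix and @@ as a suffix.
Applying this once more to @++@++@++@++33@@@@@@@@:

@++@++@++@++@++33@@@@@@@@@@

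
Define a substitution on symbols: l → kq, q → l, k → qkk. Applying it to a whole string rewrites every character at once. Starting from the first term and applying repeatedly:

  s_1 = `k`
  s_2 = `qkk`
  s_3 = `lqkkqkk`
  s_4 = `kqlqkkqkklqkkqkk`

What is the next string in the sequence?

Rewriting the 16 symbols of kqlqkkqkklqkkqkk one by one yields qkk l kq l qkk qkk l qkk qkk kq l qkk qkk l qkk qkk; concatenated:

qkklkqlqkkqkklqkkqkkkqlqkkqkklqkkqkk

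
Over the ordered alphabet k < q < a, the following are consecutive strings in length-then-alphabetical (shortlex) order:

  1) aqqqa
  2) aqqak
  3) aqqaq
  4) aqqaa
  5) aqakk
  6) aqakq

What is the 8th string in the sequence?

aqaqk

Advancing 2 positions from aqakq through aqakq → aqaka reaches term 8.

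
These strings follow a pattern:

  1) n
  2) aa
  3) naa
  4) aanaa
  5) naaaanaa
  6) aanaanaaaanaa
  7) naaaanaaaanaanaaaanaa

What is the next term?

aanaanaaaanaanaaaanaaaanaanaaaanaa

From term 3 onward, concatenate the second-to-last term with the last: n·aa = naa, aa·naa = aanaa, …
Continuing: aanaanaaaanaa · naaaanaaaanaanaaaanaa gives term 8.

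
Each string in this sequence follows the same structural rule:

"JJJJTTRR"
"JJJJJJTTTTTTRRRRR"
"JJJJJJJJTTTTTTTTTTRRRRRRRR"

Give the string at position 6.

Reading off run lengths: J runs 4, 6, 8; T runs 2, 6, 10; R runs 2, 5, 8 — each is linear in n (n = 1, 2, …).
Setting n = 6 gives 14, 22, 17 characters in each block.

JJJJJJJJJJJJJJTTTTTTTTTTTTTTTTTTTTTTRRRRRRRRRRRRRRRRR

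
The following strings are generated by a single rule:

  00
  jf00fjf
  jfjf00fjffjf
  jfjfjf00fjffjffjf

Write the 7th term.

jfjfjfjfjfjf00fjffjffjffjffjffjf

Every step adds jf to the front and fjf to the end of the previous string.
From jfjfjf00fjffjffjf, 3 further steps: jfjfjf00fjffjffjf → jfjfjfjf00fjffjffjffjf → jfjfjfjfjf00fjffjffjffjffjf → (answer).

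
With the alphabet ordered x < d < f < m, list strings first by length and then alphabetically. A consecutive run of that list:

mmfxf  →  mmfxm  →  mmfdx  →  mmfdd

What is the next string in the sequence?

mmfdf

Treat mmfdd as a base-4 numeral over the given alphabet and add one, carrying through any trailing m's.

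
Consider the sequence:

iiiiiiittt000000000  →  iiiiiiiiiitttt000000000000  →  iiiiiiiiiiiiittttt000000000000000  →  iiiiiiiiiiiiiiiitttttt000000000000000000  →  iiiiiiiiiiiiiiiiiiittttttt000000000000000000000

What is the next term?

iiiiiiiiiiiiiiiiiiiiiitttttttt000000000000000000000000

Term n consists of 3n-2 i's, followed by n t's, followed by 3n 0's, where the shown terms are n = 3, 4, 5, 6, 7.
Setting n = 8 gives 22, 8, 24 characters in each block.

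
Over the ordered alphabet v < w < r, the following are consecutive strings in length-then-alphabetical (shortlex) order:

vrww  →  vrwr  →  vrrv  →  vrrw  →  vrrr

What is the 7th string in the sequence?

wvvw

Continuing the enumeration 2 steps past vrrr: vrrr → wvvv → (answer).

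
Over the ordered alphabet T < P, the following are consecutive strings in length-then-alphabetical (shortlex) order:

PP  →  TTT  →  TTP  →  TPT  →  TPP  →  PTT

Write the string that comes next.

Treat PTT as a base-2 numeral over the given alphabet and add one, carrying through any trailing P's.

PTP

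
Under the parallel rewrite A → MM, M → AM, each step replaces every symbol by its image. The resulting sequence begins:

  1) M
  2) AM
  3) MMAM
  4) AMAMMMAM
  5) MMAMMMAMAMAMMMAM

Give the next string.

AMAMMMAMAMAMMMAMMMAMMMAMAMAMMMAM

Applying the rule to each of the 16 symbols of MMAMMMAMAMAMMMAM gives the pieces AM AM MM AM AM AM MM AM MM AM MM AM AM AM MM AM, which concatenate to the answer.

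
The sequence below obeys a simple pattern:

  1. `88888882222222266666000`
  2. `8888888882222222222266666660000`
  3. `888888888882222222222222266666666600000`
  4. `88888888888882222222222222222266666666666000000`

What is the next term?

Each string has the form 8^{2n+1} 2^{3n-1} 6^{2n-1} 0^{n}, where the shown terms are n = 3, 4, 5, 6.
For the next term, n = 7, so the run lengths are 15, 20, 13, 7.

8888888888888882222222222222222222266666666666660000000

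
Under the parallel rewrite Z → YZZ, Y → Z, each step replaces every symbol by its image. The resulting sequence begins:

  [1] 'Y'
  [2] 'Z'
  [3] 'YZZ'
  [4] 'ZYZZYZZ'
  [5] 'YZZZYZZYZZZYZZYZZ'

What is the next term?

Rewriting the 17 symbols of YZZZYZZYZZZYZZYZZ one by one yields Z YZZ YZZ YZZ Z YZZ YZZ Z YZZ YZZ YZZ Z YZZ YZZ Z YZZ YZZ; concatenated:

ZYZZYZZYZZZYZZYZZZYZZYZZYZZZYZZYZZZYZZYZZ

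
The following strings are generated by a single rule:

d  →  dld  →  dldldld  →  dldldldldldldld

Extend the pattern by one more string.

dldldldldldldldldldldldldldldld

Every step duplicates the string with 'l' between the halves.
One more doubling of dldldldldldldld gives the answer.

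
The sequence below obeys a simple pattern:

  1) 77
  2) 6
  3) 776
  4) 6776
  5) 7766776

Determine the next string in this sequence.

From term 3 onward, concatenate the second-to-last term with the last: 77·6 = 776, 6·776 = 6776, …
The next term joins 6776 and 7766776.

67767766776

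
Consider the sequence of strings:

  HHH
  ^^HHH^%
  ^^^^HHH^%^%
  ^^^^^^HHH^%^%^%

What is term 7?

Each term wraps the previous one in ^^ on the left and ^% on the right.
From ^^^^^^HHH^%^%^%, 3 further steps: ^^^^^^HHH^%^%^% → ^^^^^^^^HHH^%^%^%^% → ^^^^^^^^^^HHH^%^%^%^%^% → (answer).

^^^^^^^^^^^^HHH^%^%^%^%^%^%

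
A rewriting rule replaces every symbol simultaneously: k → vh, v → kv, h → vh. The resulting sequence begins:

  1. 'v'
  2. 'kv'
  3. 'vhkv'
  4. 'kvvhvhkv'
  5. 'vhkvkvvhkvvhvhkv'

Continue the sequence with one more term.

Applying the rule to each of the 16 symbols of vhkvkvvhkvvhvhkv gives the pieces kv vh vh kv vh kv kv vh vh kv kv vh kv vh vh kv, which concatenate to the answer.

kvvhvhkvvhkvkvvhvhkvkvvhkvvhvhkv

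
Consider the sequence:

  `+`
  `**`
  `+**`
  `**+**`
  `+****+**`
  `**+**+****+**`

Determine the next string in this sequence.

+****+****+**+****+**

This is a Fibonacci-style word recurrence s(k) = s(k−2)·s(k−1): e.g. +·** = +**.
So term 7 is +****+**·**+**+****+**.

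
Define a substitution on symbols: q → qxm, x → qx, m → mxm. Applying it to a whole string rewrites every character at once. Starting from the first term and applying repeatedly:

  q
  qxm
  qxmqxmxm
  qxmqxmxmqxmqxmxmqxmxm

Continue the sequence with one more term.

Rewriting the 21 symbols of qxmqxmxmqxmqxmxmqxmxm one by one yields qxm qx mxm qxm qx mxm qx mxm qxm qx mxm qxm qx mxm qx mxm qxm qx mxm qx mxm; concatenated:

qxmqxmxmqxmqxmxmqxmxmqxmqxmxmqxmqxmxmqxmxmqxmqxmxmqxmxm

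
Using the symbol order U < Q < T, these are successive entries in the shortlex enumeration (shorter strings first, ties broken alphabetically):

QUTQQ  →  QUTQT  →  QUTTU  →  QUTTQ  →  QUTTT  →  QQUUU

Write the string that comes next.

QQUUQ

Treat QQUUU as a base-3 numeral over the given alphabet and add one, carrying through any trailing T's.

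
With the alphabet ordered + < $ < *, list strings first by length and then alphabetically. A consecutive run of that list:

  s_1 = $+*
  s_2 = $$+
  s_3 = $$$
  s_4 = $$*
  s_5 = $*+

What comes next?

Find the rightmost character of $*+ below *, bump it to the next letter, and reset everything to its right to +.

$*$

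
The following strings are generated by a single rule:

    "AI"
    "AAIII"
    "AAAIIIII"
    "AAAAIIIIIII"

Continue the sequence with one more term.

AAAAAIIIIIIIII

The n-th term is n A's then 2n-1 I's (n = 1, 2, …).
For the next term, n = 5, so the run lengths are 5, 9.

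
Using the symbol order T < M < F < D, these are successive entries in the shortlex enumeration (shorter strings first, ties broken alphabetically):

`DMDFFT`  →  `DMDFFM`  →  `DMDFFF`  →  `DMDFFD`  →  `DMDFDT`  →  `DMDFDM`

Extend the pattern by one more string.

The successor of DMDFDM increments the rightmost position that isn't already D and resets every position after it to T.

DMDFDF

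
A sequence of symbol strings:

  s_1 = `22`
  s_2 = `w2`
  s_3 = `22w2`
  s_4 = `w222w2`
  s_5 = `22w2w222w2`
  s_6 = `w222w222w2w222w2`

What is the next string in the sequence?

Each term (from the third on) is the two preceding terms concatenated in order: term 3 = 22·w2 = 22w2.
So term 7 is 22w2w222w2·w222w222w2w222w2.

22w2w222w2w222w222w2w222w2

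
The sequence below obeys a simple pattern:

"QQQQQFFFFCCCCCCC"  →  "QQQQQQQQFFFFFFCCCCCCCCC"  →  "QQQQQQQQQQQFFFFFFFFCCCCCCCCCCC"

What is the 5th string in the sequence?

Reading off run lengths: Q runs 5, 8, 11; F runs 4, 6, 8; C runs 7, 9, 11 — each is linear in n, where the shown terms are n = 2, 3, 4.
At n = 6 the blocks have lengths 17, 12, 15.

QQQQQQQQQQQQQQQQQFFFFFFFFFFFFCCCCCCCCCCCCCCC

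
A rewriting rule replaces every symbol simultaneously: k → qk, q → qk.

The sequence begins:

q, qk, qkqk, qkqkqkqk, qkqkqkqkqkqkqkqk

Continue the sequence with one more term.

Replace each of the 16 characters of qkqkqkqkqkqkqkqk in place — qk qk qk qk qk qk qk qk qk qk qk qk qk qk qk qk — and concatenate.

qkqkqkqkqkqkqkqkqkqkqkqkqkqkqkqk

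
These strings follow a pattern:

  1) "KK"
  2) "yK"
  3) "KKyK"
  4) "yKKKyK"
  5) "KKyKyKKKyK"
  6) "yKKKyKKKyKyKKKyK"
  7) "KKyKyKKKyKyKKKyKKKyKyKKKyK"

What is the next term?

yKKKyKKKyKyKKKyKKKyKyKKKyKyKKKyKKKyKyKKKyK

Each term (from the third on) is the two preceding terms concatenated in order: term 3 = KK·yK = KKyK.
So term 8 is yKKKyKKKyKyKKKyK·KKyKyKKKyKyKKKyKKKyKyKKKyK.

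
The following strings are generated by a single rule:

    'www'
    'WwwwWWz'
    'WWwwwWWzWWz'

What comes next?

Every step adds W to the front and WWz to the end of the previous string.
One more step from WWwwwWWzWWz gives the answer.

WWWwwwWWzWWzWWz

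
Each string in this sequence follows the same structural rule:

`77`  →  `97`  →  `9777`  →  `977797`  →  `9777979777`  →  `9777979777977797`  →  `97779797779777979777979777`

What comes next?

977797977797779797779797779777979777977797

From term 3 onward, concatenate the last term with the second-to-last: 97·77 = 9777, 9777·97 = 977797, …
Continuing: 97779797779777979777979777 · 9777979777977797 gives term 8.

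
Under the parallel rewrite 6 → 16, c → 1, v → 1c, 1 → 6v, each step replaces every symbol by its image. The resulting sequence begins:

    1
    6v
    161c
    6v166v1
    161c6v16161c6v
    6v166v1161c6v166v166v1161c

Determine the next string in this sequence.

161c6v16161c6v6v166v1161c6v16161c6v16161c6v6v166v1

Applying the rule to each of the 26 symbols of 6v166v1161c6v166v166v1161c gives the pieces 16 1c 6v 16 16 1c 6v 6v 16 6v 1 16 1c 6v 16 16 1c 6v 16 16 1c 6v 6v 16 6v 1, which concatenate to the answer.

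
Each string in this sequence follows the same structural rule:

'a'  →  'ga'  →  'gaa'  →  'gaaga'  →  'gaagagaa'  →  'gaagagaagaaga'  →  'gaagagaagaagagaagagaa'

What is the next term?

Each term (from the third on) is the previous term followed by the one before it: term 3 = ga·a = gaa.
The next term joins gaagagaagaagagaagagaa and gaagagaagaaga.

gaagagaagaagagaagagaagaagagaagaaga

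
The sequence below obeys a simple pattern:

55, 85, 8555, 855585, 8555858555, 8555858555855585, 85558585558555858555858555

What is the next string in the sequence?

855585855585558585558585558555858555855585

This is a Fibonacci-style word recurrence s(k) = s(k−1)·s(k−2): e.g. 85·55 = 8555.
The next term joins 85558585558555858555858555 and 8555858555855585.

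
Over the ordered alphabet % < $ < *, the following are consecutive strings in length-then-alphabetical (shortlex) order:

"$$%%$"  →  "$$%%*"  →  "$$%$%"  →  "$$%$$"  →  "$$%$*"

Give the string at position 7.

Stepping forward 2 times from $$%$*: $$%$* → $$%*%, then the target.

$$%*$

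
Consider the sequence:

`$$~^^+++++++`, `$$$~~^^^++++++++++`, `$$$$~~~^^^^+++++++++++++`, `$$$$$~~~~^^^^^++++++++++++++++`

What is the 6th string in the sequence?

$$$$$$$~~~~~~^^^^^^^++++++++++++++++++++++

The n-th term is n $'s then n-1 ~'s then n ^'s then 3n+1 +'s, where the shown terms are n = 2, 3, 4, 5.
For term 6, n = 7, so the run lengths are 7, 6, 7, 22.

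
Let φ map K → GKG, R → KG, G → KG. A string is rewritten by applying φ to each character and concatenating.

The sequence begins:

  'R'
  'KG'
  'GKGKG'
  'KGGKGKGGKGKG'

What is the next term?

GKGKGKGGKGKGGKGKGKGGKGKGGKGKG

Rewriting each symbol of KGGKGKGGKGKG: K→GKG, G→KG, G→KG, K→GKG, G→KG, K→GKG, G→KG, G→KG, K→GKG, G→KG, K→GKG, G→KG, which concatenates to GKG KG KG GKG KG GKG KG KG GKG KG GKG KG.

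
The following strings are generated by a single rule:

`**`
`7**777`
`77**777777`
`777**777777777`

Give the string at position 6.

Each term wraps the previous one in 7 on the left and 777 on the right.
From 777**777777777, 2 further steps: 777**777777777 → 7777**777777777777 → (answer).

77777**777777777777777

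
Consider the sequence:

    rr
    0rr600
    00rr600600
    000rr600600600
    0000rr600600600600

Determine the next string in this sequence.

00000rr600600600600600

Each term wraps the previous one in 0 on the left and 600 on the right.
So the next term is 0·0000rr600600600600·600.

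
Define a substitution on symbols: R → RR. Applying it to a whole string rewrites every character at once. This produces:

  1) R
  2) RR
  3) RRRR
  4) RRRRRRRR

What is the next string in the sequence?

RRRRRRRRRRRRRRRR

Apply φ to RRRRRRRR symbol by symbol: R→RR, R→RR, R→RR, R→RR, R→RR, R→RR, R→RR, R→RR; joined: RR RR RR RR RR RR RR RR.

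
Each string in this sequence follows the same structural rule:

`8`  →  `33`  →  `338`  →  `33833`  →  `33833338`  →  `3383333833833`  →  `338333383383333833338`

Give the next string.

Each term (from the third on) is the previous term followed by the one before it: term 3 = 33·8 = 338.
The next term joins 338333383383333833338 and 3383333833833.

3383333833833338333383383333833833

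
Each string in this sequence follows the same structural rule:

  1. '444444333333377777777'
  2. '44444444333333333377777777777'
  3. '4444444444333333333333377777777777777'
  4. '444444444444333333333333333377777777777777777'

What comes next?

44444444444444333333333333333333377777777777777777777

Reading off run lengths: 4 runs 6, 8, 10, 12; 3 runs 7, 10, 13, 16; 7 runs 8, 11, 14, 17 — each is linear in n, where the shown terms are n = 2, 3, 4, 5.
For the next term, n = 6, so the run lengths are 14, 19, 20.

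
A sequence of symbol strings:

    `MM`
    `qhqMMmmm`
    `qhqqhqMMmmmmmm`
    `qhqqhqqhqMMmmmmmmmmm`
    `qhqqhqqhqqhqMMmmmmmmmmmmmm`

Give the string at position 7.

Each term wraps the previous one in qhq on the left and mmm on the right.
From qhqqhqqhqqhqMMmmmmmmmmmmmm, 2 further steps: qhqqhqqhqqhqMMmmmmmmmmmmmm → qhqqhqqhqqhqqhqMMmmmmmmmmmmmmmmm → (answer).

qhqqhqqhqqhqqhqqhqMMmmmmmmmmmmmmmmmmmm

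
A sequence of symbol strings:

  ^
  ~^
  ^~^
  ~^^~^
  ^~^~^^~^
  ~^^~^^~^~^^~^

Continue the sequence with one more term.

From term 3 onward, concatenate the second-to-last term with the last: ^·~^ = ^~^, ~^·^~^ = ~^^~^, …
So term 7 is ^~^~^^~^·~^^~^^~^~^^~^.

^~^~^^~^~^^~^^~^~^^~^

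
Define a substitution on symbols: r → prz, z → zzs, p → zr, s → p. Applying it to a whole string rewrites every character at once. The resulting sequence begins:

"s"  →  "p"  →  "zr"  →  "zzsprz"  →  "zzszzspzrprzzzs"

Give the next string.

Rewriting the 15 symbols of zzszzspzrprzzzs one by one yields zzs zzs p zzs zzs p zr zzs prz zr prz zzs zzs zzs p; concatenated:

zzszzspzzszzspzrzzsprzzrprzzzszzszzsp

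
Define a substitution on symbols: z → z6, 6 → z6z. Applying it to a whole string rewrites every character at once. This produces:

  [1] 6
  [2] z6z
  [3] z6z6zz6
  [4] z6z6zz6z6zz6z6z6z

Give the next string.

Rewriting the 17 symbols of z6z6zz6z6zz6z6z6z one by one yields z6 z6z z6 z6z z6 z6 z6z z6 z6z z6 z6 z6z z6 z6z z6 z6z z6; concatenated:

z6z6zz6z6zz6z6z6zz6z6zz6z6z6zz6z6zz6z6zz6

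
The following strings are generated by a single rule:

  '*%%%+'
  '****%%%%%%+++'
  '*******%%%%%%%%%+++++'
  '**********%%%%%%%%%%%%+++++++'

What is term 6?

Each string has the form *^{3n-2} %^{3n} +^{2n-1} (n = 1, 2, …).
At n = 6 the blocks have lengths 16, 18, 11.

****************%%%%%%%%%%%%%%%%%%+++++++++++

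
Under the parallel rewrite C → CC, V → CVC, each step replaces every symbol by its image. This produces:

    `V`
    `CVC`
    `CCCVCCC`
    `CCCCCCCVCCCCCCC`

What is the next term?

CCCCCCCCCCCCCCCVCCCCCCCCCCCCCCC

φ(CCCCCCCVCCCCCCC) expands symbol-by-symbol to CC CC CC CC CC CC CC CVC CC CC CC CC CC CC CC; joining the 15 pieces gives the next term.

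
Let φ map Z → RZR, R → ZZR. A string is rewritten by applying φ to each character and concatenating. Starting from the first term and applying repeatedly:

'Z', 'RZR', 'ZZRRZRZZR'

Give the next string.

Apply φ to ZZRRZRZZR symbol by symbol: Z→RZR, Z→RZR, R→ZZR, R→ZZR, Z→RZR, R→ZZR, Z→RZR, Z→RZR, R→ZZR; joined: RZR RZR ZZR ZZR RZR ZZR RZR RZR ZZR.

RZRRZRZZRZZRRZRZZRRZRRZRZZR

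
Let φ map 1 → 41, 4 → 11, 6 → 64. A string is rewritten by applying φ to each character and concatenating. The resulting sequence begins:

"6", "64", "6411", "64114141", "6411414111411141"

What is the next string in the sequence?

Applying the rule to each of the 16 symbols of 6411414111411141 gives the pieces 64 11 41 41 11 41 11 41 41 41 11 41 41 41 11 41, which concatenate to the answer.

64114141114111414141114141411141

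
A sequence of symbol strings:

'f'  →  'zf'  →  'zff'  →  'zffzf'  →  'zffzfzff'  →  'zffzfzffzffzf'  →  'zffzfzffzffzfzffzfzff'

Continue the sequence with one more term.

From term 3 onward, concatenate the last term with the second-to-last: zf·f = zff, zff·zf = zffzf, …
So term 8 is zffzfzffzffzfzffzfzff·zffzfzffzffzf.

zffzfzffzffzfzffzfzffzffzfzffzffzf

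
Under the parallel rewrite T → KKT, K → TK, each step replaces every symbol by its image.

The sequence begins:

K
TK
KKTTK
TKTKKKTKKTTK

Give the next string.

KKTTKKKTTKTKTKKKTTKTKKKTKKTTK

Apply φ to TKTKKKTKKTTK symbol by symbol: T→KKT, K→TK, T→KKT, K→TK, K→TK, K→TK, T→KKT, K→TK, K→TK, T→KKT, T→KKT, K→TK; joined: KKT TK KKT TK TK TK KKT TK TK KKT KKT TK.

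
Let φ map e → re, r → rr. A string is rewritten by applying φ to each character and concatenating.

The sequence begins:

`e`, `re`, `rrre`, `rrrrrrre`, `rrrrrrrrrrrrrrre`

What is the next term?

Rewriting the 16 symbols of rrrrrrrrrrrrrrre one by one yields rr rr rr rr rr rr rr rr rr rr rr rr rr rr rr re; concatenated:

rrrrrrrrrrrrrrrrrrrrrrrrrrrrrrre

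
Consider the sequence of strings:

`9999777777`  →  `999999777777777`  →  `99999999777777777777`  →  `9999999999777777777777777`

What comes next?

Each string has the form 9^{2n} 7^{3n}, where the shown terms are n = 2, 3, 4, 5.
At n = 6 the blocks have lengths 12, 18.

999999999999777777777777777777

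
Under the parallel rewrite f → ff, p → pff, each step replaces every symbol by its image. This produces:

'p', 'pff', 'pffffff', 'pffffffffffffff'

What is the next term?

φ(pffffffffffffff) expands symbol-by-symbol to pff ff ff ff ff ff ff ff ff ff ff ff ff ff ff; joining the 15 pieces gives the next term.

pffffffffffffffffffffffffffffff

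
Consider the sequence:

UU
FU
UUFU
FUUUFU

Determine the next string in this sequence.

UUFUFUUUFU

This is a Fibonacci-style word recurrence s(k) = s(k−2)·s(k−1): e.g. UU·FU = UUFU.
So term 5 is UUFU·FUUUFU.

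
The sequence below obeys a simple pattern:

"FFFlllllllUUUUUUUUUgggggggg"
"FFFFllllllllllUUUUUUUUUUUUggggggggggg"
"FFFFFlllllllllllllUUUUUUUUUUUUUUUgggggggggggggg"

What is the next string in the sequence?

FFFFFFllllllllllllllllUUUUUUUUUUUUUUUUUUggggggggggggggggg

The n-th term is n F's then 3n-2 l's then 3n U's then 3n-1 g's, where the shown terms are n = 3, 4, 5.
Setting n = 6 gives 6, 16, 18, 17 characters in each block.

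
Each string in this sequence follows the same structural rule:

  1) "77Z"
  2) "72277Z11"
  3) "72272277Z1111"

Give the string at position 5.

72272272272277Z11111111

Every step adds 722 to the front and 11 to the end of the previous string.
From 72272277Z1111, 2 further steps: 72272277Z1111 → 72272272277Z111111 → (answer).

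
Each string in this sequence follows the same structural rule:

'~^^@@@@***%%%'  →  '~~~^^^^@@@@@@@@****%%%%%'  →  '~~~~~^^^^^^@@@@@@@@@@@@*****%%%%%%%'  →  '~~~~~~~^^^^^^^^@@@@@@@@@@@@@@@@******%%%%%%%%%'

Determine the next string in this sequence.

~~~~~~~~~^^^^^^^^^^@@@@@@@@@@@@@@@@@@@@*******%%%%%%%%%%%

Term n consists of 2n-1 ~'s, followed by 2n ^'s, followed by 4n @'s, followed by n+2 *'s, followed by 2n+1 %'s (n = 1, 2, …).
At n = 5 the blocks have lengths 9, 10, 20, 7, 11.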